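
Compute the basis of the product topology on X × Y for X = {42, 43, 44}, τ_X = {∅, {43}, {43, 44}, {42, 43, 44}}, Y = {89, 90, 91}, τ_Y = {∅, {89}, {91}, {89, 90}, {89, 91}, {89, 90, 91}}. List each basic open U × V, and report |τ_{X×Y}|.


Basis B = {∅ × ∅, {43} × {89}, {43} × {91}, {43} × {89, 90}, {43} × {89, 91}, {43, 44} × {89}, {43, 44} × {91}, {42, 43, 44} × {89}, {42, 43, 44} × {91}, {43} × {89, 90, 91}, {43, 44} × {89, 90}, {43, 44} × {89, 91}, {42, 43, 44} × {89, 90}, {42, 43, 44} × {89, 91}, {43, 44} × {89, 90, 91}, {42, 43, 44} × {89, 90, 91}}; |τ_{X×Y}| = 40.

Enumerate products U × V with U ∈ τ_X, V ∈ τ_Y (deduplicated):
  ∅ × ∅ = {} (∅)
  {43} × {89} = {(43,89)}
  {43} × {91} = {(43,91)}
  {43} × {89, 90} = {(43,89), (43,90)}
  {43} × {89, 91} = {(43,89), (43,91)}
  {43, 44} × {89} = {(43,89), (44,89)}
  {43, 44} × {91} = {(43,91), (44,91)}
  {42, 43, 44} × {89} = {(42,89), (43,89), (44,89)}
  {42, 43, 44} × {91} = {(42,91), (43,91), (44,91)}
  {43} × {89, 90, 91} = {(43,89), (43,90), (43,91)}
  {43, 44} × {89, 90} = {(43,89), (43,90), (44,89), (44,90)}
  {43, 44} × {89, 91} = {(43,89), (43,91), (44,89), (44,91)}
  {42, 43, 44} × {89, 90} = {(42,89), (42,90), (43,89), (43,90), (44,89), (44,90)}
  {42, 43, 44} × {89, 91} = {(42,89), (42,91), (43,89), (43,91), (44,89), (44,91)}
  {43, 44} × {89, 90, 91} = {(43,89), (43,90), (43,91), (44,89), (44,90), (44,91)}
  {42, 43, 44} × {89, 90, 91} = {(42,89), (42,90), (42,91), (43,89), (43,90), (43,91), (44,89), (44,90), (44,91)}
These 16 distinct sets form the basis B.
Close under arbitrary unions to get τ_{X×Y}; counting gives |τ_{X×Y}| = 40.


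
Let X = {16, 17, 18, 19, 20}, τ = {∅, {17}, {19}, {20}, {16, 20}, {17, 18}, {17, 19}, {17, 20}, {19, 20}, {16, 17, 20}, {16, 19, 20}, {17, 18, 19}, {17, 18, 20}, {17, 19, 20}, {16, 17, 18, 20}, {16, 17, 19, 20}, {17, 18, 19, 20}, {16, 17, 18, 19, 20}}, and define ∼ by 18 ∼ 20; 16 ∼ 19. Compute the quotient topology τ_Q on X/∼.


X/∼ = {[16=19], [17], [18=20]}; |τ_Q| = 4.

Equivalence classes: [16=19], [17], [18=20].
Quotient map π: X → X/∼ sends 16 ↦ [16=19], 17 ↦ [17], 18 ↦ [18=20], 19 ↦ [16=19], 20 ↦ [18=20].
For each subset V ⊆ X/∼, compute π^{-1}(V) ⊆ X and check whether π^{-1}(V) ∈ τ. V is open in τ_Q iff π^{-1}(V) ∈ τ.
  V = {}: π^{-1}(V) = ∅ ∈ τ ✓.
  V = {[16=19]}: π^{-1}(V) = {16, 19} ∉ τ ✗.
  V = {[17]}: π^{-1}(V) = {17} ∈ τ ✓.
  V = {[16=19], [17]}: π^{-1}(V) = {16, 17, 19} ∉ τ ✗.
  V = {[18=20]}: π^{-1}(V) = {18, 20} ∉ τ ✗.
  V = {[16=19], [18=20]}: π^{-1}(V) = {16, 18, 19, 20} ∉ τ ✗.
  V = {[17], [18=20]}: π^{-1}(V) = {17, 18, 20} ∈ τ ✓.
  V = {[16=19], [17], [18=20]}: π^{-1}(V) = {16, 17, 18, 19, 20} ∈ τ ✓.
Open sets in the quotient: τ_Q = {{}, {[17]}, {[17], [18=20]}, {[16=19], [17], [18=20]}} (4 elements).


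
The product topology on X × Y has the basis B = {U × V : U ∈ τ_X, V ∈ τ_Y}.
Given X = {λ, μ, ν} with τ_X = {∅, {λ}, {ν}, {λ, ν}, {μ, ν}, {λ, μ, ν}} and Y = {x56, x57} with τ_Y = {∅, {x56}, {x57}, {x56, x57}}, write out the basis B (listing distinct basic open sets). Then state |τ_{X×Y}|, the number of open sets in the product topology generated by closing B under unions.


Basis B = {∅ × ∅, {λ} × {x56}, {λ} × {x57}, {ν} × {x56}, {ν} × {x57}, {λ} × {x56, x57}, {λ, ν} × {x56}, {λ, ν} × {x57}, {μ, ν} × {x56}, {μ, ν} × {x57}, {ν} × {x56, x57}, {λ, μ, ν} × {x56}, {λ, μ, ν} × {x57}, {λ, ν} × {x56, x57}, {μ, ν} × {x56, x57}, {λ, μ, ν} × {x56, x57}}; |τ_{X×Y}| = 36.

Enumerate products U × V with U ∈ τ_X, V ∈ τ_Y (deduplicated):
  ∅ × ∅ = {} (∅)
  {λ} × {x56} = {(λ,x56)}
  {λ} × {x57} = {(λ,x57)}
  {ν} × {x56} = {(ν,x56)}
  {ν} × {x57} = {(ν,x57)}
  {λ} × {x56, x57} = {(λ,x56), (λ,x57)}
  {λ, ν} × {x56} = {(λ,x56), (ν,x56)}
  {λ, ν} × {x57} = {(λ,x57), (ν,x57)}
  {μ, ν} × {x56} = {(μ,x56), (ν,x56)}
  {μ, ν} × {x57} = {(μ,x57), (ν,x57)}
  {ν} × {x56, x57} = {(ν,x56), (ν,x57)}
  {λ, μ, ν} × {x56} = {(λ,x56), (μ,x56), (ν,x56)}
  {λ, μ, ν} × {x57} = {(λ,x57), (μ,x57), (ν,x57)}
  {λ, ν} × {x56, x57} = {(λ,x56), (λ,x57), (ν,x56), (ν,x57)}
  {μ, ν} × {x56, x57} = {(μ,x56), (μ,x57), (ν,x56), (ν,x57)}
  {λ, μ, ν} × {x56, x57} = {(λ,x56), (λ,x57), (μ,x56), (μ,x57), (ν,x56), (ν,x57)}
These 16 distinct sets form the basis B.
Close under arbitrary unions to get τ_{X×Y}; counting gives |τ_{X×Y}| = 36.


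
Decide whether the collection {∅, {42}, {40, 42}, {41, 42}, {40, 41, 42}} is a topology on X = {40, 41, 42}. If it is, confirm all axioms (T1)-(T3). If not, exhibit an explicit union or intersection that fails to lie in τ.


τ IS a topology on X.

Axiom (T1): ∅ ∈ τ? Yes; X ∈ τ? Yes.
Axiom (T2/T3): check pairwise unions and intersections of members of τ.
All pairwise intersections and unions checked — each lies in τ. Therefore τ satisfies (T1), (T2), (T3): it IS a topology on X.


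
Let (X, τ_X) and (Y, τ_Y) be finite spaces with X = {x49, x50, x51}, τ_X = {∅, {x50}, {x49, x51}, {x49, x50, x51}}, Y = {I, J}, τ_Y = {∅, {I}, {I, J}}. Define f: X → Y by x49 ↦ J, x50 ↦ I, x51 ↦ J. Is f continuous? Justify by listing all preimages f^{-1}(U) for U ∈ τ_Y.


f IS continuous.

Compute f^{-1}(U) for each U ∈ τ_Y:
  U = ∅: f^{-1}(U) = ∅ ∈ τ_X ✓.
  U = {I}: f^{-1}(U) = {x50} ∈ τ_X ✓.
  U = {I, J}: f^{-1}(U) = {x49, x50, x51} ∈ τ_X ✓.
Every preimage lies in τ_X, so f IS continuous.


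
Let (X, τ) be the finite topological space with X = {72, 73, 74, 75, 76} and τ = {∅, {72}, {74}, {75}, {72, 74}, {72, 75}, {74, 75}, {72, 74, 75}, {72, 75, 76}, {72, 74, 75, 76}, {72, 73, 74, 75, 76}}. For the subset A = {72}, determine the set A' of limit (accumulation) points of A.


A' = {73, 76}

For each x ∈ X, list the open sets U ∈ τ with x ∈ U, then check whether U ∩ (A ∖ {x}) ≠ ∅ for every such U.
  x = 72: open {72} ∋ x has {72} ∩ (A ∖ {72}) = ∅, so x is NOT a limit point.
  x = 73: opens ∋ x are {72, 73, 74, 75, 76}; each meets A ∖ {73}, so x IS a limit point.
  x = 74: open {74} ∋ x has {74} ∩ (A ∖ {74}) = ∅, so x is NOT a limit point.
  x = 75: open {75} ∋ x has {75} ∩ (A ∖ {75}) = ∅, so x is NOT a limit point.
  x = 76: opens ∋ x are {72, 75, 76}, {72, 74, 75, 76}, {72, 73, 74, 75, 76}; each meets A ∖ {76}, so x IS a limit point.
Collecting: A' = {73, 76}.


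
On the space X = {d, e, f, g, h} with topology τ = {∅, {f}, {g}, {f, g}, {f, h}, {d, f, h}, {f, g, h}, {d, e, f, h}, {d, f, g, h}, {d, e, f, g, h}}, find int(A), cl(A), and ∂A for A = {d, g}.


int(A) = {g}, cl(A) = {d, e, g}, ∂A = {d, e}.

Closed sets in (X, τ) are complements of opens:
  closed(X, τ) = {∅, {e}, {g}, {d, e}, {e, g}, {d, e, g}, {d, e, h}, {d, e, f, h}, {d, e, g, h}, {d, e, f, g, h}}.
int(A) = ⋃ {U ∈ τ : U ⊆ A}. Opens contained in A: ∅, {g}.
Taking the union of these: int(A) = {g}.
cl(A) = ⋂ {C closed : A ⊆ C}. Closed sets containing A: {d, e, g}, {d, e, g, h}, {d, e, f, g, h}.
Intersecting these: cl(A) = {d, e, g}.
∂A = cl(A) ∖ int(A) = {d, e, g} ∖ {g} = {d, e}.


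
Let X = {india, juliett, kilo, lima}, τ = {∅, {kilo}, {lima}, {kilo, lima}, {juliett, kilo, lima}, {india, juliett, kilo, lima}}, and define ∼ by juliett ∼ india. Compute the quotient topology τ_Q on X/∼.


X/∼ = {[india=juliett], [kilo], [lima]}; |τ_Q| = 5.

Equivalence classes: [india=juliett], [kilo], [lima].
Quotient map π: X → X/∼ sends india ↦ [india=juliett], juliett ↦ [india=juliett], kilo ↦ [kilo], lima ↦ [lima].
For each subset V ⊆ X/∼, compute π^{-1}(V) ⊆ X and check whether π^{-1}(V) ∈ τ. V is open in τ_Q iff π^{-1}(V) ∈ τ.
  V = {}: π^{-1}(V) = ∅ ∈ τ ✓.
  V = {[india=juliett]}: π^{-1}(V) = {india, juliett} ∉ τ ✗.
  V = {[kilo]}: π^{-1}(V) = {kilo} ∈ τ ✓.
  V = {[india=juliett], [kilo]}: π^{-1}(V) = {india, juliett, kilo} ∉ τ ✗.
  V = {[lima]}: π^{-1}(V) = {lima} ∈ τ ✓.
  V = {[india=juliett], [lima]}: π^{-1}(V) = {india, juliett, lima} ∉ τ ✗.
  V = {[kilo], [lima]}: π^{-1}(V) = {kilo, lima} ∈ τ ✓.
  V = {[india=juliett], [kilo], [lima]}: π^{-1}(V) = {india, juliett, kilo, lima} ∈ τ ✓.
Open sets in the quotient: τ_Q = {{}, {[kilo]}, {[lima]}, {[kilo], [lima]}, {[india=juliett], [kilo], [lima]}} (5 elements).


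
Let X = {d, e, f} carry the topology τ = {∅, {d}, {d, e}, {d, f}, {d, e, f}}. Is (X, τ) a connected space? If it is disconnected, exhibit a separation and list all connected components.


(X, τ) is connected.

Find clopen sets (U ∈ τ with X ∖ U ∈ τ):
  U = ∅, X ∖ U = {d, e, f} — both open, so U is clopen.
  U = {d, e, f}, X ∖ U = ∅ — both open, so U is clopen.
Only trivial clopens (∅ and X) exist, so (X, τ) is connected.
Compute connected components by grouping points that agree on all clopens:
  component: {d, e, f}


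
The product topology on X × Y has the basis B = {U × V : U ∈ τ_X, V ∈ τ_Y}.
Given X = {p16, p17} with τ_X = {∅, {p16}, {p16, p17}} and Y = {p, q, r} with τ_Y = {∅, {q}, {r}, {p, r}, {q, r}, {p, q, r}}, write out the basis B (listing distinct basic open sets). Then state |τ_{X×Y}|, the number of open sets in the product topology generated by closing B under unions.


Basis B = {∅ × ∅, {p16} × {q}, {p16} × {r}, {p16} × {p, r}, {p16} × {q, r}, {p16, p17} × {q}, {p16, p17} × {r}, {p16} × {p, q, r}, {p16, p17} × {p, r}, {p16, p17} × {q, r}, {p16, p17} × {p, q, r}}; |τ_{X×Y}| = 18.

Enumerate products U × V with U ∈ τ_X, V ∈ τ_Y (deduplicated):
  ∅ × ∅ = {} (∅)
  {p16} × {q} = {(p16,q)}
  {p16} × {r} = {(p16,r)}
  {p16} × {p, r} = {(p16,p), (p16,r)}
  {p16} × {q, r} = {(p16,q), (p16,r)}
  {p16, p17} × {q} = {(p16,q), (p17,q)}
  {p16, p17} × {r} = {(p16,r), (p17,r)}
  {p16} × {p, q, r} = {(p16,p), (p16,q), (p16,r)}
  {p16, p17} × {p, r} = {(p16,p), (p16,r), (p17,p), (p17,r)}
  {p16, p17} × {q, r} = {(p16,q), (p16,r), (p17,q), (p17,r)}
  {p16, p17} × {p, q, r} = {(p16,p), (p16,q), (p16,r), (p17,p), (p17,q), (p17,r)}
These 11 distinct sets form the basis B.
Close under arbitrary unions to get τ_{X×Y}; counting gives |τ_{X×Y}| = 18.


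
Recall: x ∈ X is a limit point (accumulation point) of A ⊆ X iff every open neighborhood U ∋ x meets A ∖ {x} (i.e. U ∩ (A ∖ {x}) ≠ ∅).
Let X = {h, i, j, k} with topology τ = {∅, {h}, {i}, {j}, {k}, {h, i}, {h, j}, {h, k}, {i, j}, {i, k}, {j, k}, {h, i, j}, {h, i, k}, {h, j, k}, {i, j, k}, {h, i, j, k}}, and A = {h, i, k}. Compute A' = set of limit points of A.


A' = ∅

For each x ∈ X, list the open sets U ∈ τ with x ∈ U, then check whether U ∩ (A ∖ {x}) ≠ ∅ for every such U.
  x = h: open {h} ∋ x has {h} ∩ (A ∖ {h}) = ∅, so x is NOT a limit point.
  x = i: open {i} ∋ x has {i} ∩ (A ∖ {i}) = ∅, so x is NOT a limit point.
  x = j: open {j} ∋ x has {j} ∩ (A ∖ {j}) = ∅, so x is NOT a limit point.
  x = k: open {k} ∋ x has {k} ∩ (A ∖ {k}) = ∅, so x is NOT a limit point.
Collecting: A' = ∅.


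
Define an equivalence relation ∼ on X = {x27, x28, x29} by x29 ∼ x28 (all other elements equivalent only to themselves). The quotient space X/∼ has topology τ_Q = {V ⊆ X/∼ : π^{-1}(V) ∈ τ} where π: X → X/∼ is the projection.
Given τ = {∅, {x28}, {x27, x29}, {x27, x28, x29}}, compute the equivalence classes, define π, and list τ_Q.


X/∼ = {[x27], [x28=x29]}; |τ_Q| = 2.

Equivalence classes: [x27], [x28=x29].
Quotient map π: X → X/∼ sends x27 ↦ [x27], x28 ↦ [x28=x29], x29 ↦ [x28=x29].
For each subset V ⊆ X/∼, compute π^{-1}(V) ⊆ X and check whether π^{-1}(V) ∈ τ. V is open in τ_Q iff π^{-1}(V) ∈ τ.
  V = {}: π^{-1}(V) = ∅ ∈ τ ✓.
  V = {[x27]}: π^{-1}(V) = {x27} ∉ τ ✗.
  V = {[x28=x29]}: π^{-1}(V) = {x28, x29} ∉ τ ✗.
  V = {[x27], [x28=x29]}: π^{-1}(V) = {x27, x28, x29} ∈ τ ✓.
Open sets in the quotient: τ_Q = {{}, {[x27], [x28=x29]}} (2 elements).


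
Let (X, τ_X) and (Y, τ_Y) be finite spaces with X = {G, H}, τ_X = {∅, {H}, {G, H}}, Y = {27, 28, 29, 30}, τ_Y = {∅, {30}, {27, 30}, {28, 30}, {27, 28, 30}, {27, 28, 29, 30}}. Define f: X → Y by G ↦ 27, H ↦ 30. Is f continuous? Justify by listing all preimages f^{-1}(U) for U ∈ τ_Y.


f IS continuous.

Compute f^{-1}(U) for each U ∈ τ_Y:
  U = ∅: f^{-1}(U) = ∅ ∈ τ_X ✓.
  U = {30}: f^{-1}(U) = {H} ∈ τ_X ✓.
  U = {27, 30}: f^{-1}(U) = {G, H} ∈ τ_X ✓.
  U = {28, 30}: f^{-1}(U) = {H} ∈ τ_X ✓.
  U = {27, 28, 30}: f^{-1}(U) = {G, H} ∈ τ_X ✓.
  U = {27, 28, 29, 30}: f^{-1}(U) = {G, H} ∈ τ_X ✓.
Every preimage lies in τ_X, so f IS continuous.


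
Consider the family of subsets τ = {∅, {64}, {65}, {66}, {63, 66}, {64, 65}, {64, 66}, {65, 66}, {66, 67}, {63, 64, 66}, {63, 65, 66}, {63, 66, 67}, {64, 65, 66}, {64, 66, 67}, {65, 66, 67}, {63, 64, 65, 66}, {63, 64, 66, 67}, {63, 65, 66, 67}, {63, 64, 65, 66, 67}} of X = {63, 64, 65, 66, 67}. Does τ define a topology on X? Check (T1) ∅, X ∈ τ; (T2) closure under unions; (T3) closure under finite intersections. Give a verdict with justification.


τ is NOT a topology on X.

Axiom (T1): ∅ ∈ τ? Yes; X ∈ τ? Yes.
Axiom (T2/T3): check pairwise unions and intersections of members of τ.
Counterexample for (T2): {64} ∪ {65, 66, 67} = {64, 65, 66, 67} ∉ τ. Therefore τ is NOT a topology.


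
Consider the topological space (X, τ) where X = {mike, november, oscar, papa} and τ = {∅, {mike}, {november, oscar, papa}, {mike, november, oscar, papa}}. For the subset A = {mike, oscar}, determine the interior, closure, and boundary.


int(A) = {mike}, cl(A) = {mike, november, oscar, papa}, ∂A = {november, oscar, papa}.

Closed sets in (X, τ) are complements of opens:
  closed(X, τ) = {∅, {mike}, {november, oscar, papa}, {mike, november, oscar, papa}}.
int(A) = ⋃ {U ∈ τ : U ⊆ A}. Opens contained in A: ∅, {mike}.
Taking the union of these: int(A) = {mike}.
cl(A) = ⋂ {C closed : A ⊆ C}. Closed sets containing A: {mike, november, oscar, papa}.
Intersecting these: cl(A) = {mike, november, oscar, papa}.
∂A = cl(A) ∖ int(A) = {mike, november, oscar, papa} ∖ {mike} = {november, oscar, papa}.


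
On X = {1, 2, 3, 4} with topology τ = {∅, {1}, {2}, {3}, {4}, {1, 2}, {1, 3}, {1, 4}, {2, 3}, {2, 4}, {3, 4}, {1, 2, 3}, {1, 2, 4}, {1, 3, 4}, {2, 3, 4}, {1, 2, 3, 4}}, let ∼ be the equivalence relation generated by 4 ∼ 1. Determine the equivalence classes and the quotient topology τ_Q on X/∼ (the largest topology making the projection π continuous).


X/∼ = {[1=4], [2], [3]}; |τ_Q| = 8.

Equivalence classes: [1=4], [2], [3].
Quotient map π: X → X/∼ sends 1 ↦ [1=4], 2 ↦ [2], 3 ↦ [3], 4 ↦ [1=4].
For each subset V ⊆ X/∼, compute π^{-1}(V) ⊆ X and check whether π^{-1}(V) ∈ τ. V is open in τ_Q iff π^{-1}(V) ∈ τ.
  V = {}: π^{-1}(V) = ∅ ∈ τ ✓.
  V = {[1=4]}: π^{-1}(V) = {1, 4} ∈ τ ✓.
  V = {[2]}: π^{-1}(V) = {2} ∈ τ ✓.
  V = {[1=4], [2]}: π^{-1}(V) = {1, 2, 4} ∈ τ ✓.
  V = {[3]}: π^{-1}(V) = {3} ∈ τ ✓.
  V = {[1=4], [3]}: π^{-1}(V) = {1, 3, 4} ∈ τ ✓.
  V = {[2], [3]}: π^{-1}(V) = {2, 3} ∈ τ ✓.
  V = {[1=4], [2], [3]}: π^{-1}(V) = {1, 2, 3, 4} ∈ τ ✓.
Open sets in the quotient: τ_Q = {{}, {[1=4]}, {[2]}, {[1=4], [2]}, {[3]}, {[1=4], [3]}, {[2], [3]}, {[1=4], [2], [3]}} (8 elements).


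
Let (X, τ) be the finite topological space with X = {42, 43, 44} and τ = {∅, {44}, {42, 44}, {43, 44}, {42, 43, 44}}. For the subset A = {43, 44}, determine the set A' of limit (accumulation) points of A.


A' = {42, 43}

For each x ∈ X, list the open sets U ∈ τ with x ∈ U, then check whether U ∩ (A ∖ {x}) ≠ ∅ for every such U.
  x = 42: opens ∋ x are {42, 44}, {42, 43, 44}; each meets A ∖ {42}, so x IS a limit point.
  x = 43: opens ∋ x are {43, 44}, {42, 43, 44}; each meets A ∖ {43}, so x IS a limit point.
  x = 44: open {44} ∋ x has {44} ∩ (A ∖ {44}) = ∅, so x is NOT a limit point.
Collecting: A' = {42, 43}.


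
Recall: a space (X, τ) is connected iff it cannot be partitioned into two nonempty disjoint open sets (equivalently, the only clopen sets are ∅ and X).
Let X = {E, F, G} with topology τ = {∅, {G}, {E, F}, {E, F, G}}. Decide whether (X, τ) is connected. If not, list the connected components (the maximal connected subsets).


(X, τ) is disconnected; components = [{G}, {E, F}].

Find clopen sets (U ∈ τ with X ∖ U ∈ τ):
  U = ∅, X ∖ U = {E, F, G} — both open, so U is clopen.
  U = {G}, X ∖ U = {E, F} — both open, so U is clopen.
  U = {E, F}, X ∖ U = {G} — both open, so U is clopen.
  U = {E, F, G}, X ∖ U = ∅ — both open, so U is clopen.
Nontrivial clopen(s) exist: e.g. {G}. So (X, τ) is disconnected.
Compute connected components by grouping points that agree on all clopens:
  component: {G}
  component: {E, F}


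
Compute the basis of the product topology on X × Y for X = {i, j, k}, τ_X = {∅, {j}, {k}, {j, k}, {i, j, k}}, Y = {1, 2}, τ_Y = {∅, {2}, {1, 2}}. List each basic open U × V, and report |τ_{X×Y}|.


Basis B = {∅ × ∅, {j} × {2}, {k} × {2}, {j} × {1, 2}, {j, k} × {2}, {k} × {1, 2}, {i, j, k} × {2}, {j, k} × {1, 2}, {i, j, k} × {1, 2}}; |τ_{X×Y}| = 14.

Enumerate products U × V with U ∈ τ_X, V ∈ τ_Y (deduplicated):
  ∅ × ∅ = {} (∅)
  {j} × {2} = {(j,2)}
  {k} × {2} = {(k,2)}
  {j} × {1, 2} = {(j,1), (j,2)}
  {j, k} × {2} = {(j,2), (k,2)}
  {k} × {1, 2} = {(k,1), (k,2)}
  {i, j, k} × {2} = {(i,2), (j,2), (k,2)}
  {j, k} × {1, 2} = {(j,1), (j,2), (k,1), (k,2)}
  {i, j, k} × {1, 2} = {(i,1), (i,2), (j,1), (j,2), (k,1), (k,2)}
These 9 distinct sets form the basis B.
Close under arbitrary unions to get τ_{X×Y}; counting gives |τ_{X×Y}| = 14.


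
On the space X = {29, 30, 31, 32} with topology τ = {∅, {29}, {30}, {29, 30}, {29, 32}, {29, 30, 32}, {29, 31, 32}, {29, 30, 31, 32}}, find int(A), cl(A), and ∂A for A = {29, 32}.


int(A) = {29, 32}, cl(A) = {29, 31, 32}, ∂A = {31}.

Closed sets in (X, τ) are complements of opens:
  closed(X, τ) = {∅, {30}, {31}, {30, 31}, {31, 32}, {29, 31, 32}, {30, 31, 32}, {29, 30, 31, 32}}.
int(A) = ⋃ {U ∈ τ : U ⊆ A}. Opens contained in A: ∅, {29}, {29, 32}.
Taking the union of these: int(A) = {29, 32}.
cl(A) = ⋂ {C closed : A ⊆ C}. Closed sets containing A: {29, 31, 32}, {29, 30, 31, 32}.
Intersecting these: cl(A) = {29, 31, 32}.
∂A = cl(A) ∖ int(A) = {29, 31, 32} ∖ {29, 32} = {31}.


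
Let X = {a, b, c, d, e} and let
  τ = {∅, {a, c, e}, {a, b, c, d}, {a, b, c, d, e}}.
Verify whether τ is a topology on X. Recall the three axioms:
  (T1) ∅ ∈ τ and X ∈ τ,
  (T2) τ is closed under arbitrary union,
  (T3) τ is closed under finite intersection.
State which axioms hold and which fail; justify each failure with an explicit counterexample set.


τ is NOT a topology on X.

Axiom (T1): ∅ ∈ τ? Yes; X ∈ τ? Yes.
Axiom (T2/T3): check pairwise unions and intersections of members of τ.
Counterexample for (T3): {a, c, e} ∩ {a, b, c, d} = {a, c} ∉ τ. Therefore τ is NOT a topology.


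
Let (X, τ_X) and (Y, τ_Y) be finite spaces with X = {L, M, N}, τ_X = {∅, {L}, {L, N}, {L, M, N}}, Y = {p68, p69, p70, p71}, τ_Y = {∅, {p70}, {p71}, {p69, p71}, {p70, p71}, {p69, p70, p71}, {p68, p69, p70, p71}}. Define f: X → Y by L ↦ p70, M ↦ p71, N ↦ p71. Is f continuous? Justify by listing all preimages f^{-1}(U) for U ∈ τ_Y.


f is NOT continuous.

Compute f^{-1}(U) for each U ∈ τ_Y:
  U = ∅: f^{-1}(U) = ∅ ∈ τ_X ✓.
  U = {p70}: f^{-1}(U) = {L} ∈ τ_X ✓.
  U = {p71}: f^{-1}(U) = {M, N} ∉ τ_X ✗.
  U = {p69, p71}: f^{-1}(U) = {M, N} ∉ τ_X ✗.
  U = {p70, p71}: f^{-1}(U) = {L, M, N} ∈ τ_X ✓.
  U = {p69, p70, p71}: f^{-1}(U) = {L, M, N} ∈ τ_X ✓.
  U = {p68, p69, p70, p71}: f^{-1}(U) = {L, M, N} ∈ τ_X ✓.
Found U = {p71} with f^{-1}(U) = {M, N} not in τ_X. Therefore f is NOT continuous.


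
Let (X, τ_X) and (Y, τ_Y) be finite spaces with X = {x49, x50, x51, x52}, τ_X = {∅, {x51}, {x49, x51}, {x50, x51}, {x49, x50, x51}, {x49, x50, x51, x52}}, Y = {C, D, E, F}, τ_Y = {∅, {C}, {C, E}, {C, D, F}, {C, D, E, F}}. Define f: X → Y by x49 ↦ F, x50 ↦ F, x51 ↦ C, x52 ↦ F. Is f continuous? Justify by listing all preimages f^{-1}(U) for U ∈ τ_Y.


f IS continuous.

Compute f^{-1}(U) for each U ∈ τ_Y:
  U = ∅: f^{-1}(U) = ∅ ∈ τ_X ✓.
  U = {C}: f^{-1}(U) = {x51} ∈ τ_X ✓.
  U = {C, E}: f^{-1}(U) = {x51} ∈ τ_X ✓.
  U = {C, D, F}: f^{-1}(U) = {x49, x50, x51, x52} ∈ τ_X ✓.
  U = {C, D, E, F}: f^{-1}(U) = {x49, x50, x51, x52} ∈ τ_X ✓.
Every preimage lies in τ_X, so f IS continuous.


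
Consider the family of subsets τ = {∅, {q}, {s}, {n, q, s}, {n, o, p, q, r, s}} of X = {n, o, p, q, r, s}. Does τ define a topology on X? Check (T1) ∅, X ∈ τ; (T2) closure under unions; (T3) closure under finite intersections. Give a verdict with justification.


τ is NOT a topology on X.

Axiom (T1): ∅ ∈ τ? Yes; X ∈ τ? Yes.
Axiom (T2/T3): check pairwise unions and intersections of members of τ.
Counterexample for (T2): {q} ∪ {s} = {q, s} ∉ τ. Therefore τ is NOT a topology.


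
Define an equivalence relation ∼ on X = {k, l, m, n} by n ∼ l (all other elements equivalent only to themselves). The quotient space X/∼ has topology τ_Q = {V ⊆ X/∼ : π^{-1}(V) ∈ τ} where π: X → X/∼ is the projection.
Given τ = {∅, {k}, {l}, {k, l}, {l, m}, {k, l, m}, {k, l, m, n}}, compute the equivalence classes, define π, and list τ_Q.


X/∼ = {[k], [l=n], [m]}; |τ_Q| = 3.

Equivalence classes: [k], [l=n], [m].
Quotient map π: X → X/∼ sends k ↦ [k], l ↦ [l=n], m ↦ [m], n ↦ [l=n].
For each subset V ⊆ X/∼, compute π^{-1}(V) ⊆ X and check whether π^{-1}(V) ∈ τ. V is open in τ_Q iff π^{-1}(V) ∈ τ.
  V = {}: π^{-1}(V) = ∅ ∈ τ ✓.
  V = {[k]}: π^{-1}(V) = {k} ∈ τ ✓.
  V = {[l=n]}: π^{-1}(V) = {l, n} ∉ τ ✗.
  V = {[k], [l=n]}: π^{-1}(V) = {k, l, n} ∉ τ ✗.
  V = {[m]}: π^{-1}(V) = {m} ∉ τ ✗.
  V = {[k], [m]}: π^{-1}(V) = {k, m} ∉ τ ✗.
  V = {[l=n], [m]}: π^{-1}(V) = {l, m, n} ∉ τ ✗.
  V = {[k], [l=n], [m]}: π^{-1}(V) = {k, l, m, n} ∈ τ ✓.
Open sets in the quotient: τ_Q = {{}, {[k]}, {[k], [l=n], [m]}} (3 elements).


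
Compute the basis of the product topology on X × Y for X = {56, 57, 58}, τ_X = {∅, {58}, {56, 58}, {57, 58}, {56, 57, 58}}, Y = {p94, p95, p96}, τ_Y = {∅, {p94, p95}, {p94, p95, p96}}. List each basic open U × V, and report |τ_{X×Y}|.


Basis B = {∅ × ∅, {58} × {p94, p95}, {58} × {p94, p95, p96}, {56, 58} × {p94, p95}, {57, 58} × {p94, p95}, {56, 58} × {p94, p95, p96}, {56, 57, 58} × {p94, p95}, {57, 58} × {p94, p95, p96}, {56, 57, 58} × {p94, p95, p96}}; |τ_{X×Y}| = 14.

Enumerate products U × V with U ∈ τ_X, V ∈ τ_Y (deduplicated):
  ∅ × ∅ = {} (∅)
  {58} × {p94, p95} = {(58,p94), (58,p95)}
  {58} × {p94, p95, p96} = {(58,p94), (58,p95), (58,p96)}
  {56, 58} × {p94, p95} = {(56,p94), (56,p95), (58,p94), (58,p95)}
  {57, 58} × {p94, p95} = {(57,p94), (57,p95), (58,p94), (58,p95)}
  {56, 58} × {p94, p95, p96} = {(56,p94), (56,p95), (56,p96), (58,p94), (58,p95), (58,p96)}
  {56, 57, 58} × {p94, p95} = {(56,p94), (56,p95), (57,p94), (57,p95), (58,p94), (58,p95)}
  {57, 58} × {p94, p95, p96} = {(57,p94), (57,p95), (57,p96), (58,p94), (58,p95), (58,p96)}
  {56, 57, 58} × {p94, p95, p96} = {(56,p94), (56,p95), (56,p96), (57,p94), (57,p95), (57,p96), (58,p94), (58,p95), (58,p96)}
These 9 distinct sets form the basis B.
Close under arbitrary unions to get τ_{X×Y}; counting gives |τ_{X×Y}| = 14.


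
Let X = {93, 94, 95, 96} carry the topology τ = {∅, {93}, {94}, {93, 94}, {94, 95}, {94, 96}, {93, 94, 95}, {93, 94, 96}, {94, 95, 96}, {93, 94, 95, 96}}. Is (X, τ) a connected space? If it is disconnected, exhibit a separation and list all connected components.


(X, τ) is disconnected; components = [{93}, {94, 95, 96}].

Find clopen sets (U ∈ τ with X ∖ U ∈ τ):
  U = ∅, X ∖ U = {93, 94, 95, 96} — both open, so U is clopen.
  U = {93}, X ∖ U = {94, 95, 96} — both open, so U is clopen.
  U = {94, 95, 96}, X ∖ U = {93} — both open, so U is clopen.
  U = {93, 94, 95, 96}, X ∖ U = ∅ — both open, so U is clopen.
Nontrivial clopen(s) exist: e.g. {94, 95, 96}. So (X, τ) is disconnected.
Compute connected components by grouping points that agree on all clopens:
  component: {93}
  component: {94, 95, 96}


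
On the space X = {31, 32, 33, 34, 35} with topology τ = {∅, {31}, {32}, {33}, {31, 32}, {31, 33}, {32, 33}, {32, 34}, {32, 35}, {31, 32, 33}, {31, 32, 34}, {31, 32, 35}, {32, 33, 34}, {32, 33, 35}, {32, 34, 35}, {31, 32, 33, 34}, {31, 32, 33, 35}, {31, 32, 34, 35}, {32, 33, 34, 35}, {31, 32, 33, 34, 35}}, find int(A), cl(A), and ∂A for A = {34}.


int(A) = ∅, cl(A) = {34}, ∂A = {34}.

Closed sets in (X, τ) are complements of opens:
  closed(X, τ) = {∅, {31}, {33}, {34}, {35}, {31, 33}, {31, 34}, {31, 35}, {33, 34}, {33, 35}, {34, 35}, {31, 33, 34}, {31, 33, 35}, {31, 34, 35}, {32, 34, 35}, {33, 34, 35}, {31, 32, 34, 35}, {31, 33, 34, 35}, {32, 33, 34, 35}, {31, 32, 33, 34, 35}}.
int(A) = ⋃ {U ∈ τ : U ⊆ A}. Opens contained in A: ∅.
Taking the union of these: int(A) = ∅.
cl(A) = ⋂ {C closed : A ⊆ C}. Closed sets containing A: {34}, {31, 34}, {33, 34}, {34, 35}, {31, 33, 34}, {31, 34, 35}, {32, 34, 35}, {33, 34, 35}, {31, 32, 34, 35}, {31, 33, 34, 35}, {32, 33, 34, 35}, {31, 32, 33, 34, 35}.
Intersecting these: cl(A) = {34}.
∂A = cl(A) ∖ int(A) = {34} ∖ ∅ = {34}.


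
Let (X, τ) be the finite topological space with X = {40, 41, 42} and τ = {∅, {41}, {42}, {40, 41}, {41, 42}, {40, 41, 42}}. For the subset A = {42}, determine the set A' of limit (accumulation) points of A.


A' = ∅

For each x ∈ X, list the open sets U ∈ τ with x ∈ U, then check whether U ∩ (A ∖ {x}) ≠ ∅ for every such U.
  x = 40: open {40, 41} ∋ x has {40, 41} ∩ (A ∖ {40}) = ∅, so x is NOT a limit point.
  x = 41: open {41} ∋ x has {41} ∩ (A ∖ {41}) = ∅, so x is NOT a limit point.
  x = 42: open {42} ∋ x has {42} ∩ (A ∖ {42}) = ∅, so x is NOT a limit point.
Collecting: A' = ∅.


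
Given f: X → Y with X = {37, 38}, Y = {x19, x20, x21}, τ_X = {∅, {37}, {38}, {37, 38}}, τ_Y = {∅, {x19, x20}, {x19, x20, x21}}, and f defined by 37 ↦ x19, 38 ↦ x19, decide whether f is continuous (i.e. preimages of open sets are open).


f IS continuous.

Compute f^{-1}(U) for each U ∈ τ_Y:
  U = ∅: f^{-1}(U) = ∅ ∈ τ_X ✓.
  U = {x19, x20}: f^{-1}(U) = {37, 38} ∈ τ_X ✓.
  U = {x19, x20, x21}: f^{-1}(U) = {37, 38} ∈ τ_X ✓.
Every preimage lies in τ_X, so f IS continuous.


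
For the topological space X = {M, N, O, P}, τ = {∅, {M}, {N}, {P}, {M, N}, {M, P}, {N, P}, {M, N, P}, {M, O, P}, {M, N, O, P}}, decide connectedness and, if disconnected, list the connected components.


(X, τ) is disconnected; components = [{N}, {M, O, P}].

Find clopen sets (U ∈ τ with X ∖ U ∈ τ):
  U = ∅, X ∖ U = {M, N, O, P} — both open, so U is clopen.
  U = {N}, X ∖ U = {M, O, P} — both open, so U is clopen.
  U = {M, O, P}, X ∖ U = {N} — both open, so U is clopen.
  U = {M, N, O, P}, X ∖ U = ∅ — both open, so U is clopen.
Nontrivial clopen(s) exist: e.g. {M, O, P}. So (X, τ) is disconnected.
Compute connected components by grouping points that agree on all clopens:
  component: {N}
  component: {M, O, P}


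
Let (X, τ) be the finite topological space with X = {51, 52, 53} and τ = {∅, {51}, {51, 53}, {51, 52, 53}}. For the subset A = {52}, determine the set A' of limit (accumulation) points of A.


A' = ∅

For each x ∈ X, list the open sets U ∈ τ with x ∈ U, then check whether U ∩ (A ∖ {x}) ≠ ∅ for every such U.
  x = 51: open {51} ∋ x has {51} ∩ (A ∖ {51}) = ∅, so x is NOT a limit point.
  x = 52: open {51, 52, 53} ∋ x has {51, 52, 53} ∩ (A ∖ {52}) = ∅, so x is NOT a limit point.
  x = 53: open {51, 53} ∋ x has {51, 53} ∩ (A ∖ {53}) = ∅, so x is NOT a limit point.
Collecting: A' = ∅.


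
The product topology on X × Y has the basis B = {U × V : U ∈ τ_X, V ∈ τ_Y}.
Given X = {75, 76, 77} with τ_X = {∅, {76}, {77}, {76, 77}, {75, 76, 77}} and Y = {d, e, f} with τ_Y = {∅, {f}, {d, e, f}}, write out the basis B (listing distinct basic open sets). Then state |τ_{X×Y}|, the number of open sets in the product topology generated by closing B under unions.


Basis B = {∅ × ∅, {76} × {f}, {77} × {f}, {76, 77} × {f}, {75, 76, 77} × {f}, {76} × {d, e, f}, {77} × {d, e, f}, {76, 77} × {d, e, f}, {75, 76, 77} × {d, e, f}}; |τ_{X×Y}| = 14.

Enumerate products U × V with U ∈ τ_X, V ∈ τ_Y (deduplicated):
  ∅ × ∅ = {} (∅)
  {76} × {f} = {(76,f)}
  {77} × {f} = {(77,f)}
  {76, 77} × {f} = {(76,f), (77,f)}
  {75, 76, 77} × {f} = {(75,f), (76,f), (77,f)}
  {76} × {d, e, f} = {(76,d), (76,e), (76,f)}
  {77} × {d, e, f} = {(77,d), (77,e), (77,f)}
  {76, 77} × {d, e, f} = {(76,d), (76,e), (76,f), (77,d), (77,e), (77,f)}
  {75, 76, 77} × {d, e, f} = {(75,d), (75,e), (75,f), (76,d), (76,e), (76,f), (77,d), (77,e), (77,f)}
These 9 distinct sets form the basis B.
Close under arbitrary unions to get τ_{X×Y}; counting gives |τ_{X×Y}| = 14.


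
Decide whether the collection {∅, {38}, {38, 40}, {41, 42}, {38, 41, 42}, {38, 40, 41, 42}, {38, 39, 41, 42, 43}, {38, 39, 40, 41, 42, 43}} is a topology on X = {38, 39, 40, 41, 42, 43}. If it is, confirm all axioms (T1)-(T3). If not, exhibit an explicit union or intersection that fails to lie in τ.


τ IS a topology on X.

Axiom (T1): ∅ ∈ τ? Yes; X ∈ τ? Yes.
Axiom (T2/T3): check pairwise unions and intersections of members of τ.
All pairwise intersections and unions checked — each lies in τ. Therefore τ satisfies (T1), (T2), (T3): it IS a topology on X.


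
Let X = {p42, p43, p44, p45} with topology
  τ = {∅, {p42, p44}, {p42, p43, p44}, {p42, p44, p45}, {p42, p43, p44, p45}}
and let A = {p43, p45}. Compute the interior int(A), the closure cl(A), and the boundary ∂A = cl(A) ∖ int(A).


int(A) = ∅, cl(A) = {p43, p45}, ∂A = {p43, p45}.

Closed sets in (X, τ) are complements of opens:
  closed(X, τ) = {∅, {p43}, {p45}, {p43, p45}, {p42, p43, p44, p45}}.
int(A) = ⋃ {U ∈ τ : U ⊆ A}. Opens contained in A: ∅.
Taking the union of these: int(A) = ∅.
cl(A) = ⋂ {C closed : A ⊆ C}. Closed sets containing A: {p43, p45}, {p42, p43, p44, p45}.
Intersecting these: cl(A) = {p43, p45}.
∂A = cl(A) ∖ int(A) = {p43, p45} ∖ ∅ = {p43, p45}.


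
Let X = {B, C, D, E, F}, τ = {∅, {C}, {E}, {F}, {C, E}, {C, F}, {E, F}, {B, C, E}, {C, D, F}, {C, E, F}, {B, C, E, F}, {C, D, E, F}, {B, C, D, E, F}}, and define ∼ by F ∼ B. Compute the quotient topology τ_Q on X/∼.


X/∼ = {[B=F], [C], [D], [E]}; |τ_Q| = 6.

Equivalence classes: [B=F], [C], [D], [E].
Quotient map π: X → X/∼ sends B ↦ [B=F], C ↦ [C], D ↦ [D], E ↦ [E], F ↦ [B=F].
For each subset V ⊆ X/∼, compute π^{-1}(V) ⊆ X and check whether π^{-1}(V) ∈ τ. V is open in τ_Q iff π^{-1}(V) ∈ τ.
  V = {}: π^{-1}(V) = ∅ ∈ τ ✓.
  V = {[B=F]}: π^{-1}(V) = {B, F} ∉ τ ✗.
  V = {[C]}: π^{-1}(V) = {C} ∈ τ ✓.
  V = {[B=F], [C]}: π^{-1}(V) = {B, C, F} ∉ τ ✗.
  V = {[D]}: π^{-1}(V) = {D} ∉ τ ✗.
  V = {[B=F], [D]}: π^{-1}(V) = {B, D, F} ∉ τ ✗.
  V = {[C], [D]}: π^{-1}(V) = {C, D} ∉ τ ✗.
  V = {[B=F], [C], [D]}: π^{-1}(V) = {B, C, D, F} ∉ τ ✗.
  V = {[E]}: π^{-1}(V) = {E} ∈ τ ✓.
  V = {[B=F], [E]}: π^{-1}(V) = {B, E, F} ∉ τ ✗.
  V = {[C], [E]}: π^{-1}(V) = {C, E} ∈ τ ✓.
  V = {[B=F], [C], [E]}: π^{-1}(V) = {B, C, E, F} ∈ τ ✓.
  V = {[D], [E]}: π^{-1}(V) = {D, E} ∉ τ ✗.
  V = {[B=F], [D], [E]}: π^{-1}(V) = {B, D, E, F} ∉ τ ✗.
  V = {[C], [D], [E]}: π^{-1}(V) = {C, D, E} ∉ τ ✗.
  V = {[B=F], [C], [D], [E]}: π^{-1}(V) = {B, C, D, E, F} ∈ τ ✓.
Open sets in the quotient: τ_Q = {{}, {[C]}, {[E]}, {[C], [E]}, {[B=F], [C], [E]}, {[B=F], [C], [D], [E]}} (6 elements).


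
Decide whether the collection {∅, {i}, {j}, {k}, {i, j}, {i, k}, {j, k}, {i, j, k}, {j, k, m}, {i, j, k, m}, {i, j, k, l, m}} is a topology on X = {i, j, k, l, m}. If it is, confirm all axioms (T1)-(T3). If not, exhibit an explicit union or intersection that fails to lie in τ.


τ IS a topology on X.

Axiom (T1): ∅ ∈ τ? Yes; X ∈ τ? Yes.
Axiom (T2/T3): check pairwise unions and intersections of members of τ.
All pairwise intersections and unions checked — each lies in τ. Therefore τ satisfies (T1), (T2), (T3): it IS a topology on X.


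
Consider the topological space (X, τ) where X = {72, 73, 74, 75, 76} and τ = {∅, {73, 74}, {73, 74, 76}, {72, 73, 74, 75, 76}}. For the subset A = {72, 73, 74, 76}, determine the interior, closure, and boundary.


int(A) = {73, 74, 76}, cl(A) = {72, 73, 74, 75, 76}, ∂A = {72, 75}.

Closed sets in (X, τ) are complements of opens:
  closed(X, τ) = {∅, {72, 75}, {72, 75, 76}, {72, 73, 74, 75, 76}}.
int(A) = ⋃ {U ∈ τ : U ⊆ A}. Opens contained in A: ∅, {73, 74}, {73, 74, 76}.
Taking the union of these: int(A) = {73, 74, 76}.
cl(A) = ⋂ {C closed : A ⊆ C}. Closed sets containing A: {72, 73, 74, 75, 76}.
Intersecting these: cl(A) = {72, 73, 74, 75, 76}.
∂A = cl(A) ∖ int(A) = {72, 73, 74, 75, 76} ∖ {73, 74, 76} = {72, 75}.


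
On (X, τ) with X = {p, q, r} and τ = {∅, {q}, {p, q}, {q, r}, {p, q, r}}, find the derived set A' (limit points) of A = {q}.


A' = {p, r}

For each x ∈ X, list the open sets U ∈ τ with x ∈ U, then check whether U ∩ (A ∖ {x}) ≠ ∅ for every such U.
  x = p: opens ∋ x are {p, q}, {p, q, r}; each meets A ∖ {p}, so x IS a limit point.
  x = q: open {q} ∋ x has {q} ∩ (A ∖ {q}) = ∅, so x is NOT a limit point.
  x = r: opens ∋ x are {q, r}, {p, q, r}; each meets A ∖ {r}, so x IS a limit point.
Collecting: A' = {p, r}.


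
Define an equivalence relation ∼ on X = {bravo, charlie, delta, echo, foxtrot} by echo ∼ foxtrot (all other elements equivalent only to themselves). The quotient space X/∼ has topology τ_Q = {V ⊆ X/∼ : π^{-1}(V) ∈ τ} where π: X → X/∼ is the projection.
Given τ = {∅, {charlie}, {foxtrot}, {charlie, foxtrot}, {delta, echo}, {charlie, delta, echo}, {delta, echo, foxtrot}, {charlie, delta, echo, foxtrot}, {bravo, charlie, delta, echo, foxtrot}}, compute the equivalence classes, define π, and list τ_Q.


X/∼ = {[bravo], [charlie], [delta], [echo=foxtrot]}; |τ_Q| = 5.

Equivalence classes: [bravo], [charlie], [delta], [echo=foxtrot].
Quotient map π: X → X/∼ sends bravo ↦ [bravo], charlie ↦ [charlie], delta ↦ [delta], echo ↦ [echo=foxtrot], foxtrot ↦ [echo=foxtrot].
For each subset V ⊆ X/∼, compute π^{-1}(V) ⊆ X and check whether π^{-1}(V) ∈ τ. V is open in τ_Q iff π^{-1}(V) ∈ τ.
  V = {}: π^{-1}(V) = ∅ ∈ τ ✓.
  V = {[bravo]}: π^{-1}(V) = {bravo} ∉ τ ✗.
  V = {[charlie]}: π^{-1}(V) = {charlie} ∈ τ ✓.
  V = {[bravo], [charlie]}: π^{-1}(V) = {bravo, charlie} ∉ τ ✗.
  V = {[delta]}: π^{-1}(V) = {delta} ∉ τ ✗.
  V = {[bravo], [delta]}: π^{-1}(V) = {bravo, delta} ∉ τ ✗.
  V = {[charlie], [delta]}: π^{-1}(V) = {charlie, delta} ∉ τ ✗.
  V = {[bravo], [charlie], [delta]}: π^{-1}(V) = {bravo, charlie, delta} ∉ τ ✗.
  V = {[echo=foxtrot]}: π^{-1}(V) = {echo, foxtrot} ∉ τ ✗.
  V = {[bravo], [echo=foxtrot]}: π^{-1}(V) = {bravo, echo, foxtrot} ∉ τ ✗.
  V = {[charlie], [echo=foxtrot]}: π^{-1}(V) = {charlie, echo, foxtrot} ∉ τ ✗.
  V = {[bravo], [charlie], [echo=foxtrot]}: π^{-1}(V) = {bravo, charlie, echo, foxtrot} ∉ τ ✗.
  V = {[delta], [echo=foxtrot]}: π^{-1}(V) = {delta, echo, foxtrot} ∈ τ ✓.
  V = {[bravo], [delta], [echo=foxtrot]}: π^{-1}(V) = {bravo, delta, echo, foxtrot} ∉ τ ✗.
  V = {[charlie], [delta], [echo=foxtrot]}: π^{-1}(V) = {charlie, delta, echo, foxtrot} ∈ τ ✓.
  V = {[bravo], [charlie], [delta], [echo=foxtrot]}: π^{-1}(V) = {bravo, charlie, delta, echo, foxtrot} ∈ τ ✓.
Open sets in the quotient: τ_Q = {{}, {[charlie]}, {[delta], [echo=foxtrot]}, {[charlie], [delta], [echo=foxtrot]}, {[bravo], [charlie], [delta], [echo=foxtrot]}} (5 elements).


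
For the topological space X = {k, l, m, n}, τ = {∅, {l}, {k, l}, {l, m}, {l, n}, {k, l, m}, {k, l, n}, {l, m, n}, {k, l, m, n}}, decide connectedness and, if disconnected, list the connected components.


(X, τ) is connected.

Find clopen sets (U ∈ τ with X ∖ U ∈ τ):
  U = ∅, X ∖ U = {k, l, m, n} — both open, so U is clopen.
  U = {k, l, m, n}, X ∖ U = ∅ — both open, so U is clopen.
Only trivial clopens (∅ and X) exist, so (X, τ) is connected.
Compute connected components by grouping points that agree on all clopens:
  component: {k, l, m, n}


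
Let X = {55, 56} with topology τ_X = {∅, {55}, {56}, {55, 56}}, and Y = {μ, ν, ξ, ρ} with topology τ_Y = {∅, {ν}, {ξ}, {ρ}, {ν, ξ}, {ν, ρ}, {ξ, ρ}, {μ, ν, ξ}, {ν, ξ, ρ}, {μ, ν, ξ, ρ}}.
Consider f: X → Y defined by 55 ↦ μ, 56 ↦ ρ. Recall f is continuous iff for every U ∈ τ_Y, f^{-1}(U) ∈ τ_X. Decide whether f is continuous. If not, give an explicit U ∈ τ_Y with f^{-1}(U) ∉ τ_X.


f IS continuous.

Compute f^{-1}(U) for each U ∈ τ_Y:
  U = ∅: f^{-1}(U) = ∅ ∈ τ_X ✓.
  U = {ν}: f^{-1}(U) = ∅ ∈ τ_X ✓.
  U = {ξ}: f^{-1}(U) = ∅ ∈ τ_X ✓.
  U = {ρ}: f^{-1}(U) = {56} ∈ τ_X ✓.
  U = {ν, ξ}: f^{-1}(U) = ∅ ∈ τ_X ✓.
  U = {ν, ρ}: f^{-1}(U) = {56} ∈ τ_X ✓.
  U = {ξ, ρ}: f^{-1}(U) = {56} ∈ τ_X ✓.
  U = {μ, ν, ξ}: f^{-1}(U) = {55} ∈ τ_X ✓.
  U = {ν, ξ, ρ}: f^{-1}(U) = {56} ∈ τ_X ✓.
  U = {μ, ν, ξ, ρ}: f^{-1}(U) = {55, 56} ∈ τ_X ✓.
Every preimage lies in τ_X, so f IS continuous.


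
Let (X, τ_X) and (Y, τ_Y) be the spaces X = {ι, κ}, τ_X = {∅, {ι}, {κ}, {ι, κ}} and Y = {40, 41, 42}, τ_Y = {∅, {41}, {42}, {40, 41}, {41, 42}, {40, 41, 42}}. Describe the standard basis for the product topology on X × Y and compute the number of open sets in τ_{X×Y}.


Basis B = {∅ × ∅, {ι} × {41}, {ι} × {42}, {κ} × {41}, {κ} × {42}, {ι} × {40, 41}, {ι} × {41, 42}, {ι, κ} × {41}, {ι, κ} × {42}, {κ} × {40, 41}, {κ} × {41, 42}, {ι} × {40, 41, 42}, {κ} × {40, 41, 42}, {ι, κ} × {40, 41}, {ι, κ} × {41, 42}, {ι, κ} × {40, 41, 42}}; |τ_{X×Y}| = 36.

Enumerate products U × V with U ∈ τ_X, V ∈ τ_Y (deduplicated):
  ∅ × ∅ = {} (∅)
  {ι} × {41} = {(ι,41)}
  {ι} × {42} = {(ι,42)}
  {κ} × {41} = {(κ,41)}
  {κ} × {42} = {(κ,42)}
  {ι} × {40, 41} = {(ι,40), (ι,41)}
  {ι} × {41, 42} = {(ι,41), (ι,42)}
  {ι, κ} × {41} = {(ι,41), (κ,41)}
  {ι, κ} × {42} = {(ι,42), (κ,42)}
  {κ} × {40, 41} = {(κ,40), (κ,41)}
  {κ} × {41, 42} = {(κ,41), (κ,42)}
  {ι} × {40, 41, 42} = {(ι,40), (ι,41), (ι,42)}
  {κ} × {40, 41, 42} = {(κ,40), (κ,41), (κ,42)}
  {ι, κ} × {40, 41} = {(ι,40), (ι,41), (κ,40), (κ,41)}
  {ι, κ} × {41, 42} = {(ι,41), (ι,42), (κ,41), (κ,42)}
  {ι, κ} × {40, 41, 42} = {(ι,40), (ι,41), (ι,42), (κ,40), (κ,41), (κ,42)}
These 16 distinct sets form the basis B.
Close under arbitrary unions to get τ_{X×Y}; counting gives |τ_{X×Y}| = 36.


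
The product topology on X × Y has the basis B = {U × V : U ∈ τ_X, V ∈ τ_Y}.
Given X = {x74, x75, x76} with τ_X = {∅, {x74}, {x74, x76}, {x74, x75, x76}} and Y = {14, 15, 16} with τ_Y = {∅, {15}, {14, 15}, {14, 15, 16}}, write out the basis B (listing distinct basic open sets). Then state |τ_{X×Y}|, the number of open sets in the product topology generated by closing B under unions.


Basis B = {∅ × ∅, {x74} × {15}, {x74} × {14, 15}, {x74, x76} × {15}, {x74} × {14, 15, 16}, {x74, x75, x76} × {15}, {x74, x76} × {14, 15}, {x74, x76} × {14, 15, 16}, {x74, x75, x76} × {14, 15}, {x74, x75, x76} × {14, 15, 16}}; |τ_{X×Y}| = 20.

Enumerate products U × V with U ∈ τ_X, V ∈ τ_Y (deduplicated):
  ∅ × ∅ = {} (∅)
  {x74} × {15} = {(x74,15)}
  {x74} × {14, 15} = {(x74,14), (x74,15)}
  {x74, x76} × {15} = {(x74,15), (x76,15)}
  {x74} × {14, 15, 16} = {(x74,14), (x74,15), (x74,16)}
  {x74, x75, x76} × {15} = {(x74,15), (x75,15), (x76,15)}
  {x74, x76} × {14, 15} = {(x74,14), (x74,15), (x76,14), (x76,15)}
  {x74, x76} × {14, 15, 16} = {(x74,14), (x74,15), (x74,16), (x76,14), (x76,15), (x76,16)}
  {x74, x75, x76} × {14, 15} = {(x74,14), (x74,15), (x75,14), (x75,15), (x76,14), (x76,15)}
  {x74, x75, x76} × {14, 15, 16} = {(x74,14), (x74,15), (x74,16), (x75,14), (x75,15), (x75,16), (x76,14), (x76,15), (x76,16)}
These 10 distinct sets form the basis B.
Close under arbitrary unions to get τ_{X×Y}; counting gives |τ_{X×Y}| = 20.
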